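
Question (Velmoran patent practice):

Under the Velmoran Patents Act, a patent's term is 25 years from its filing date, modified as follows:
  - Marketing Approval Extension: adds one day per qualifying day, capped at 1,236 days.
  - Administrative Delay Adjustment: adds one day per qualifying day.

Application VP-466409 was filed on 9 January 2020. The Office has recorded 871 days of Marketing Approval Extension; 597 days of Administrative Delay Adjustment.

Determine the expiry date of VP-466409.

Base term: filing date + 25 years → 9 January 2045.
Marketing Approval Extension: 871 days (within the 1236-day cap) → +871 days → 30 May 2047.
Administrative Delay Adjustment: +597 days → 16 January 2049.

2049-01-16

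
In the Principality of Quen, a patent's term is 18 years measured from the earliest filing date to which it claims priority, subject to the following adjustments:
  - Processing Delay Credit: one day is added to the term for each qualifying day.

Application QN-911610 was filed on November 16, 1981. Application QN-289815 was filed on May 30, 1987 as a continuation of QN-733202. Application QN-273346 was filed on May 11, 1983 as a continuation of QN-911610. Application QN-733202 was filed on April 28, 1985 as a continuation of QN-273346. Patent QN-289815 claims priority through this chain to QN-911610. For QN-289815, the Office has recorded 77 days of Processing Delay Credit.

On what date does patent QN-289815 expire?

February 1, 2000

Earliest priority filing: 16 November 1981.
Base term: 16 November 1981 + 18 years → 16 November 1999.
Processing Delay Credit: +77 days → 1 February 2000.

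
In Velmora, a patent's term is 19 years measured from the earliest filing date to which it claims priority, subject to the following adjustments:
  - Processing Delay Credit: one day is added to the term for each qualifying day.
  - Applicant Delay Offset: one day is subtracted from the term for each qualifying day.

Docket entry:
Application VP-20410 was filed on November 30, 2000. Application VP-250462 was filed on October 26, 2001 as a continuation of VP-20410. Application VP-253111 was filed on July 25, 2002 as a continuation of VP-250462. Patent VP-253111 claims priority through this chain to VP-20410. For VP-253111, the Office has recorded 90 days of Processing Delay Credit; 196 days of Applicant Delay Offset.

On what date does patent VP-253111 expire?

2019-08-16

Earliest priority filing: 30 November 2000.
Base term: 30 November 2000 + 19 years → 30 November 2019.
Processing Delay Credit: +90 days → 28 February 2020.
Applicant Delay Offset: −196 days → 16 August 2019.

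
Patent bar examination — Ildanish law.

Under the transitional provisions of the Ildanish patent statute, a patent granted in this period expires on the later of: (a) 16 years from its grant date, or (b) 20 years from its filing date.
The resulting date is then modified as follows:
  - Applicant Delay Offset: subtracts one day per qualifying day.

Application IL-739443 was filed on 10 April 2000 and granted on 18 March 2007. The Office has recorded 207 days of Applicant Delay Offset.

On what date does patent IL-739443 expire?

(a) grant + 16 years → 18 March 2023.
(b) filing + 20 years → 10 April 2020.
Later of the two: 18 March 2023.
Applicant Delay Offset: −207 days → 23 August 2022.

2022-08-23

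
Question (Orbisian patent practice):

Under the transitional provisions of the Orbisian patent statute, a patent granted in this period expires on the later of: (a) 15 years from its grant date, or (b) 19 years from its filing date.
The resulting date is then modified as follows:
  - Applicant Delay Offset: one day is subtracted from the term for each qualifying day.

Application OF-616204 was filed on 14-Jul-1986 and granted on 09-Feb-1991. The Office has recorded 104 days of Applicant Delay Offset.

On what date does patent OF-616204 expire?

2005-10-28

(a) grant + 15 years → 9 February 2006.
(b) filing + 19 years → 14 July 2005.
Later of the two: 9 February 2006.
Applicant Delay Offset: −104 days → 28 October 2005.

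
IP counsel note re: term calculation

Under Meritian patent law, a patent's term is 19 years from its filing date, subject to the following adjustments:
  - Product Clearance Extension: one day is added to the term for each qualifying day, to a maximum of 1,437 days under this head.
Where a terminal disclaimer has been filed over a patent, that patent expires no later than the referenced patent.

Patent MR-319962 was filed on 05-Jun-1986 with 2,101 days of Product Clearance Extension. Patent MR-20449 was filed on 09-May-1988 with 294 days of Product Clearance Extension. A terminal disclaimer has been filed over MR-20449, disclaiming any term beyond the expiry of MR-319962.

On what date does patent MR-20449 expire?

February 27, 2008

Natural term of MR-20449:
  Base: filing + 19 years → 9 May 2007.
  Product Clearance Extension: 294 days (within the 1437-day cap) → +294 days → 27 February 2008.
Expiry of referenced patent MR-319962:
  Base: filing + 19 years → 5 June 2005.
  Product Clearance Extension: 2101 days claimed exceeds the 1437-day cap, so +1437 days → 12 May 2009.
Terminal disclaimer: MR-20449 expires on the earlier of 27 February 2008 and 12 May 2009.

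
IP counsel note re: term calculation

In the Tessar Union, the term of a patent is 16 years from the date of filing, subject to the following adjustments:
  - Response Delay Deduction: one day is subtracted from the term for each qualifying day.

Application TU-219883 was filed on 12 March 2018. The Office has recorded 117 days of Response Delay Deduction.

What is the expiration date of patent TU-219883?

Base term: filing date + 16 years → 12 March 2034.
Response Delay Deduction: −117 days → 15 November 2033.

November 15, 2033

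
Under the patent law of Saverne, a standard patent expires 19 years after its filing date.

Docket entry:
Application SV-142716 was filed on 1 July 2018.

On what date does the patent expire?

Filing date + 19 years → 1 July 2037.

July 1, 2037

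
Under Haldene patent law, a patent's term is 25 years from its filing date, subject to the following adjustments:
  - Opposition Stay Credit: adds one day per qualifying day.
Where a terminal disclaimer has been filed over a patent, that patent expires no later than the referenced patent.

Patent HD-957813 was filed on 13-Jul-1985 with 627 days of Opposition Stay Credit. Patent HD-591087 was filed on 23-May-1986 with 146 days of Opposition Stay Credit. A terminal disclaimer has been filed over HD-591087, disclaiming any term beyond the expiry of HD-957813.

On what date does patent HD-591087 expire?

Natural term of HD-591087:
  Base: filing + 25 years → 23 May 2011.
  Opposition Stay Credit: +146 days → 16 October 2011.
Expiry of referenced patent HD-957813:
  Base: filing + 25 years → 13 July 2010.
  Opposition Stay Credit: +627 days → 31 March 2012.
Terminal disclaimer: HD-591087 expires on the earlier of 16 October 2011 and 31 March 2012.

2011-10-16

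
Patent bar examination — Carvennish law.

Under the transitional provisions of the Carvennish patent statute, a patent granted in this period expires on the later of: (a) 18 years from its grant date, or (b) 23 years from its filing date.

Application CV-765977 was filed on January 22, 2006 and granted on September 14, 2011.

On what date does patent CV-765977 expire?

(a) grant + 18 years → 14 September 2029.
(b) filing + 23 years → 22 January 2029.
Later of the two: 14 September 2029.

2029-09-14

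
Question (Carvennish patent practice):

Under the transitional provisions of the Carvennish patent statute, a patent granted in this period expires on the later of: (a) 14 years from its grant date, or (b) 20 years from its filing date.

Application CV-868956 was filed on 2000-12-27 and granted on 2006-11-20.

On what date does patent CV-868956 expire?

(a) grant + 14 years → 20 November 2020.
(b) filing + 20 years → 27 December 2020.
Later of the two: 27 December 2020.

2020-12-27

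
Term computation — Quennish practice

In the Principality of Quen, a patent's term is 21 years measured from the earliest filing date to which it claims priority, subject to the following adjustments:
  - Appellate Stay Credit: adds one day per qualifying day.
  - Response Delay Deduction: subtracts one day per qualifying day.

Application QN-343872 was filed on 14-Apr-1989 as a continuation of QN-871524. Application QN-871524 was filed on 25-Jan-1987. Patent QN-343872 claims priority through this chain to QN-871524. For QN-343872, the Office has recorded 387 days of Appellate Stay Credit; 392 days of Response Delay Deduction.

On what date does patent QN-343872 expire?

January 20, 2008

Earliest priority filing: 25 January 1987.
Base term: 25 January 1987 + 21 years → 25 January 2008.
Appellate Stay Credit: +387 days → 15 February 2009.
Response Delay Deduction: −392 days → 20 January 2008.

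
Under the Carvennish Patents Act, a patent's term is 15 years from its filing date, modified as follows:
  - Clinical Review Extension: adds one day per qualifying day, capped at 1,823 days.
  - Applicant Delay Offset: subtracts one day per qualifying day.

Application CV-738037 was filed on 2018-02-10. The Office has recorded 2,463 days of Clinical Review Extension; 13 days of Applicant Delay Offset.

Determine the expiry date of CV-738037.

Base term: filing date + 15 years → 10 February 2033.
Clinical Review Extension: 2463 days claimed exceeds the 1823-day cap, so +1823 days → 7 February 2038.
Applicant Delay Offset: −13 days → 25 January 2038.

2038-01-25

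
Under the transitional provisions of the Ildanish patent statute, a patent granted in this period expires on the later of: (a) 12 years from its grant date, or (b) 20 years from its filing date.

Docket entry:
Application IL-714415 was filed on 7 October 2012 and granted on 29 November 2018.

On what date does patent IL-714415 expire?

(a) grant + 12 years → 29 November 2030.
(b) filing + 20 years → 7 October 2032.
Later of the two: 7 October 2032.

2032-10-07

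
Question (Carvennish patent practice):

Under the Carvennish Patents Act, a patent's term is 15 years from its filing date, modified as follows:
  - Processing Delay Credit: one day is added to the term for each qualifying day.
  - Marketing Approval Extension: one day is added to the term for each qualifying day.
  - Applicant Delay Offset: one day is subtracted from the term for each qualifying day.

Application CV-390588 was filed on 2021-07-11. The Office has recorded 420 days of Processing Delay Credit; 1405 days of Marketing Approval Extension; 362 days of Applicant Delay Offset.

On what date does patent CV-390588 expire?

2040-07-13

Base term: filing date + 15 years → 11 July 2036.
Processing Delay Credit: +420 days → 4 September 2037.
Marketing Approval Extension: +1405 days → 10 July 2041.
Applicant Delay Offset: −362 days → 13 July 2040.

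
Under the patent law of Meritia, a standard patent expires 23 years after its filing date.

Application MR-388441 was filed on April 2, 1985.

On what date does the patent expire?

2008-04-02

Filing date + 23 years → 2 April 2008.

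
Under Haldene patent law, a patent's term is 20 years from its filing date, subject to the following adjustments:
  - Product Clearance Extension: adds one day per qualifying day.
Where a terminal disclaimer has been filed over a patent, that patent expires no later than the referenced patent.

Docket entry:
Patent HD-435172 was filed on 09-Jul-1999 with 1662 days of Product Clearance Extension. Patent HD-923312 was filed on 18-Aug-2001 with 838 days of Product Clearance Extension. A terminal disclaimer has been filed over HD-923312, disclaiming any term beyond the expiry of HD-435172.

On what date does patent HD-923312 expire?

December 4, 2023

Natural term of HD-923312:
  Base: filing + 20 years → 18 August 2021.
  Product Clearance Extension: +838 days → 4 December 2023.
Expiry of referenced patent HD-435172:
  Base: filing + 20 years → 9 July 2019.
  Product Clearance Extension: +1662 days → 26 January 2024.
Terminal disclaimer: HD-923312 expires on the earlier of 4 December 2023 and 26 January 2024.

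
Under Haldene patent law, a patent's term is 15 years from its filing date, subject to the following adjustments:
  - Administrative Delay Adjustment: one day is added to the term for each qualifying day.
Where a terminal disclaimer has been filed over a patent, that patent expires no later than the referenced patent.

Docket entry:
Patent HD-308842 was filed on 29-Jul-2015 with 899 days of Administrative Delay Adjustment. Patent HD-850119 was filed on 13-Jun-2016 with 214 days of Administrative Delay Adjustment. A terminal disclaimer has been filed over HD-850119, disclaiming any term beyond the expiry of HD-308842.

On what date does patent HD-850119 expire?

Natural term of HD-850119:
  Base: filing + 15 years → 13 June 2031.
  Administrative Delay Adjustment: +214 days → 13 January 2032.
Expiry of referenced patent HD-308842:
  Base: filing + 15 years → 29 July 2030.
  Administrative Delay Adjustment: +899 days → 13 January 2033.
Terminal disclaimer: HD-850119 expires on the earlier of 13 January 2032 and 13 January 2033.

2032-01-13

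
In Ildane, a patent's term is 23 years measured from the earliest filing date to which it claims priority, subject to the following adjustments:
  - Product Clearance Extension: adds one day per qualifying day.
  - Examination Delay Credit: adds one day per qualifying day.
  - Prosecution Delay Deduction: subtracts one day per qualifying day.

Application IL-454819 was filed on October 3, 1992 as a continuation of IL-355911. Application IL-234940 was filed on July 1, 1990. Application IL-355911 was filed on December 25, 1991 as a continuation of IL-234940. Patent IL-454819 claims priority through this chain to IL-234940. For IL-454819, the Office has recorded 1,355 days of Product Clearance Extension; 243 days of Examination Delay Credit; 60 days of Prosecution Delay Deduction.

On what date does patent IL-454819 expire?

2017-09-16

Earliest priority filing: 1 July 1990.
Base term: 1 July 1990 + 23 years → 1 July 2013.
Product Clearance Extension: +1355 days → 17 March 2017.
Examination Delay Credit: +243 days → 15 November 2017.
Prosecution Delay Deduction: −60 days → 16 September 2017.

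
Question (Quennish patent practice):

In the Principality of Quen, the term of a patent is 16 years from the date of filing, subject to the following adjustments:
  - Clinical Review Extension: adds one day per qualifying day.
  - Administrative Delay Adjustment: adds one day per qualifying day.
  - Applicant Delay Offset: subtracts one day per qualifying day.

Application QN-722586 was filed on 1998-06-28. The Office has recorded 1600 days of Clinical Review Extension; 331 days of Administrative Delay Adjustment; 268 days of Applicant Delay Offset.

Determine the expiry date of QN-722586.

January 16, 2019

Base term: filing date + 16 years → 28 June 2014.
Clinical Review Extension: +1600 days → 14 November 2018.
Administrative Delay Adjustment: +331 days → 11 October 2019.
Applicant Delay Offset: −268 days → 16 January 2019.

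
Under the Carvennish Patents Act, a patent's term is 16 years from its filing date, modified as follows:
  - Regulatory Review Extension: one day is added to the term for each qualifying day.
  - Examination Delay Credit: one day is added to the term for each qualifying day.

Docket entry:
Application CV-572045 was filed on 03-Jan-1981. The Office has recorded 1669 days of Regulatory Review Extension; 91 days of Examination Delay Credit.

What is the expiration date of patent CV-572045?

October 29, 2001

Base term: filing date + 16 years → 3 January 1997.
Regulatory Review Extension: +1669 days → 30 July 2001.
Examination Delay Credit: +91 days → 29 October 2001.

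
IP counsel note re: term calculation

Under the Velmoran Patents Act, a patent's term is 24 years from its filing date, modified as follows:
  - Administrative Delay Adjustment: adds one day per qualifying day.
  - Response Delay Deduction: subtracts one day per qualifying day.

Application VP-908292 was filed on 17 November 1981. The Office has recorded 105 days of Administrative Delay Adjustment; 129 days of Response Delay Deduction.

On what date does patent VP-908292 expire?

October 24, 2005

Base term: filing date + 24 years → 17 November 2005.
Administrative Delay Adjustment: +105 days → 2 March 2006.
Response Delay Deduction: −129 days → 24 October 2005.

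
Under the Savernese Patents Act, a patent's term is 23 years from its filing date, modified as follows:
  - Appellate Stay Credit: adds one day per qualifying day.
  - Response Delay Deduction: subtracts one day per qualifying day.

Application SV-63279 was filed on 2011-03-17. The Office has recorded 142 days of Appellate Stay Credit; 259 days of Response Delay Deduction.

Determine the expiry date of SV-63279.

Base term: filing date + 23 years → 17 March 2034.
Appellate Stay Credit: +142 days → 6 August 2034.
Response Delay Deduction: −259 days → 20 November 2033.

2033-11-20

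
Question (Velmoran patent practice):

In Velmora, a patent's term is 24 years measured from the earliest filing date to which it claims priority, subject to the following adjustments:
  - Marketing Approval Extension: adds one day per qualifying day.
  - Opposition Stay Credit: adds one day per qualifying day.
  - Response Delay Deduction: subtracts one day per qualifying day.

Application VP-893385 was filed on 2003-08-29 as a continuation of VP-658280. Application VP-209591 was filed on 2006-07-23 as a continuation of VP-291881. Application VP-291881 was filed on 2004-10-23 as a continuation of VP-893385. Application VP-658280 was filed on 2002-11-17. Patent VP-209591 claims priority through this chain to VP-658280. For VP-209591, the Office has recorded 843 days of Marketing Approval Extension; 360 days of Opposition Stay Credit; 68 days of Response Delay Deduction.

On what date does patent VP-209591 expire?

Earliest priority filing: 17 November 2002.
Base term: 17 November 2002 + 24 years → 17 November 2026.
Marketing Approval Extension: +843 days → 9 March 2029.
Opposition Stay Credit: +360 days → 4 March 2030.
Response Delay Deduction: −68 days → 26 December 2029.

December 26, 2029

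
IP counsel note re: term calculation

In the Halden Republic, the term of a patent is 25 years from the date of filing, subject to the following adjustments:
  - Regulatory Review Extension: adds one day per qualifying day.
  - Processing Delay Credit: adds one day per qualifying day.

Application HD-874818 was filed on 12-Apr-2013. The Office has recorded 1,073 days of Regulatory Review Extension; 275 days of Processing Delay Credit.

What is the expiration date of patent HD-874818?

Base term: filing date + 25 years → 12 April 2038.
Regulatory Review Extension: +1073 days → 20 March 2041.
Processing Delay Credit: +275 days → 20 December 2041.

December 20, 2041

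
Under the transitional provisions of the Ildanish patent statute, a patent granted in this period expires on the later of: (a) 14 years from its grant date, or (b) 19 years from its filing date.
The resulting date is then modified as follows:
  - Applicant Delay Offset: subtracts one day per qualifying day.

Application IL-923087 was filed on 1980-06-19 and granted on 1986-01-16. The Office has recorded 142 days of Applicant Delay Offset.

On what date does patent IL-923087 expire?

1999-08-27

(a) grant + 14 years → 16 January 2000.
(b) filing + 19 years → 19 June 1999.
Later of the two: 16 January 2000.
Applicant Delay Offset: −142 days → 27 August 1999.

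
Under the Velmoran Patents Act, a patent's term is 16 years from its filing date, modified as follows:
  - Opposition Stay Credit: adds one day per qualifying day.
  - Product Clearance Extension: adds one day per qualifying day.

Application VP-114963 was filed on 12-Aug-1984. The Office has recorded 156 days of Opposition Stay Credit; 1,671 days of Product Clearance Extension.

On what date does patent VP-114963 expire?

Base term: filing date + 16 years → 12 August 2000.
Opposition Stay Credit: +156 days → 15 January 2001.
Product Clearance Extension: +1671 days → 13 August 2005.

August 13, 2005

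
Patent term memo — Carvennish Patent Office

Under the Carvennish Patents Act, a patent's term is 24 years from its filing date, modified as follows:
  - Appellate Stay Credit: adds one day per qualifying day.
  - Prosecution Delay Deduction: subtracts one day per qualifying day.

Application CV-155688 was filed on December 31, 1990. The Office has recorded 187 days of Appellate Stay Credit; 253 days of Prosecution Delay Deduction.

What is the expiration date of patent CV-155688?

2014-10-26

Base term: filing date + 24 years → 31 December 2014.
Appellate Stay Credit: +187 days → 6 July 2015.
Prosecution Delay Deduction: −253 days → 26 October 2014.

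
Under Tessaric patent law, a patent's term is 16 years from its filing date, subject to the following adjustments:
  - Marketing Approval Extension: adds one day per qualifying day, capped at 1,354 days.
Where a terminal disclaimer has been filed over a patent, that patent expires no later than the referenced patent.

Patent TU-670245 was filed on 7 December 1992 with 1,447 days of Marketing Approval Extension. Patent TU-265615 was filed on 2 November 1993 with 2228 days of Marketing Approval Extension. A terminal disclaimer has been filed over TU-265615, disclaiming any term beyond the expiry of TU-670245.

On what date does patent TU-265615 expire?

2012-08-22

Natural term of TU-265615:
  Base: filing + 16 years → 2 November 2009.
  Marketing Approval Extension: 2228 days claimed exceeds the 1354-day cap, so +1354 days → 18 July 2013.
Expiry of referenced patent TU-670245:
  Base: filing + 16 years → 7 December 2008.
  Marketing Approval Extension: 1447 days claimed exceeds the 1354-day cap, so +1354 days → 22 August 2012.
Terminal disclaimer: TU-265615 expires on the earlier of 18 July 2013 and 22 August 2012.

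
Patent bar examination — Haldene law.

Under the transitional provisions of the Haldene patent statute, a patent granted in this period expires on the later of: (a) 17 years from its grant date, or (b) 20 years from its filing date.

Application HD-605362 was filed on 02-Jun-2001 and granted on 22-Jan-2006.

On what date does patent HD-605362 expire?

January 22, 2023

(a) grant + 17 years → 22 January 2023.
(b) filing + 20 years → 2 June 2021.
Later of the two: 22 January 2023.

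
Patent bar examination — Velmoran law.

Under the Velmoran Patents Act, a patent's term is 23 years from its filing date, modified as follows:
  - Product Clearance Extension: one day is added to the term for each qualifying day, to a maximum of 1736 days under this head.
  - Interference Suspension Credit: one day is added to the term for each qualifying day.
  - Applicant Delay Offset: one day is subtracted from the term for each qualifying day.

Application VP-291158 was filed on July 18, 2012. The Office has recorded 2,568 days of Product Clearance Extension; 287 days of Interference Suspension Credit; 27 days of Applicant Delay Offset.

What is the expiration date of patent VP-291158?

January 3, 2041

Base term: filing date + 23 years → 18 July 2035.
Product Clearance Extension: 2568 days claimed exceeds the 1736-day cap, so +1736 days → 18 April 2040.
Interference Suspension Credit: +287 days → 30 January 2041.
Applicant Delay Offset: −27 days → 3 January 2041.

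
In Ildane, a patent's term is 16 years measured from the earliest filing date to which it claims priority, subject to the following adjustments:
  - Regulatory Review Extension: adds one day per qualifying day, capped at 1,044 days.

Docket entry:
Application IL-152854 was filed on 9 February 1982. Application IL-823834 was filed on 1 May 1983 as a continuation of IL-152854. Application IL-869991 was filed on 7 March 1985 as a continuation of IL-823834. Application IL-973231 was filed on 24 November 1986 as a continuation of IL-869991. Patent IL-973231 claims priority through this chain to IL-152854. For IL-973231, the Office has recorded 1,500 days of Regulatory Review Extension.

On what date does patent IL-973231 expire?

Earliest priority filing: 9 February 1982.
Base term: 9 February 1982 + 16 years → 9 February 1998.
Regulatory Review Extension: 1500 days claimed exceeds the 1044-day cap, so +1044 days → 19 December 2000.

December 19, 2000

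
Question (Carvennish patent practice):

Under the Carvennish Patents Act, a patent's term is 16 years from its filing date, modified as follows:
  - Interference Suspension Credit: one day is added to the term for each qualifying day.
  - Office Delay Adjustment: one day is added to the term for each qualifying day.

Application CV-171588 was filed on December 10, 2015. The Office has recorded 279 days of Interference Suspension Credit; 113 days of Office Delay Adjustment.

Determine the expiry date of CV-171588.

January 5, 2033

Base term: filing date + 16 years → 10 December 2031.
Interference Suspension Credit: +279 days → 14 September 2032.
Office Delay Adjustment: +113 days → 5 January 2033.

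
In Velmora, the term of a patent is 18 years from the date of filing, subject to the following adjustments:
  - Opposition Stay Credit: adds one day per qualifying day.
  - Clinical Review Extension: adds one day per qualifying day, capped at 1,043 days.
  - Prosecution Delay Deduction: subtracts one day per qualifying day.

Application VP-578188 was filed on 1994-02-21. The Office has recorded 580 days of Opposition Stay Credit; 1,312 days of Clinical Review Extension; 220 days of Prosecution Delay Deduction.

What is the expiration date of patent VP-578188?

December 25, 2015

Base term: filing date + 18 years → 21 February 2012.
Opposition Stay Credit: +580 days → 23 September 2013.
Clinical Review Extension: 1312 days claimed exceeds the 1043-day cap, so +1043 days → 1 August 2016.
Prosecution Delay Deduction: −220 days → 25 December 2015.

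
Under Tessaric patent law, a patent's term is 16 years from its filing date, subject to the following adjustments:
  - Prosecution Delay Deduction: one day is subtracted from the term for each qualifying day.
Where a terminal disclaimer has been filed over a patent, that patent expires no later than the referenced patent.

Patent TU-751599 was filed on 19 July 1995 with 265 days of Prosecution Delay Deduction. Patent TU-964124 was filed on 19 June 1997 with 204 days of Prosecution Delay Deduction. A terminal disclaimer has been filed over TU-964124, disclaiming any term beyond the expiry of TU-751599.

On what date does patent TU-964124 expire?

Natural term of TU-964124:
  Base: filing + 16 years → 19 June 2013.
  Prosecution Delay Deduction: −204 days → 27 November 2012.
Expiry of referenced patent TU-751599:
  Base: filing + 16 years → 19 July 2011.
  Prosecution Delay Deduction: −265 days → 27 October 2010.
Terminal disclaimer: TU-964124 expires on the earlier of 27 November 2012 and 27 October 2010.

October 27, 2010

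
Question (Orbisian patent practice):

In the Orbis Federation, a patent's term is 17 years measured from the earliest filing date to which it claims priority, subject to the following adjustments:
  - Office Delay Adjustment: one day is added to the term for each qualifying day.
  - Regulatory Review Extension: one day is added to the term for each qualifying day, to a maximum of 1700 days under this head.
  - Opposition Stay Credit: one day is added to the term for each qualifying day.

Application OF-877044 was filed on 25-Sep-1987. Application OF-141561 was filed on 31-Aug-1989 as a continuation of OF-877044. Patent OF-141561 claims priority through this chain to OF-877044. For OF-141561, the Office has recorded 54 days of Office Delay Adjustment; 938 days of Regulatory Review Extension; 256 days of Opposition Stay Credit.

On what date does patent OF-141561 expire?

Earliest priority filing: 25 September 1987.
Base term: 25 September 1987 + 17 years → 25 September 2004.
Office Delay Adjustment: +54 days → 18 November 2004.
Regulatory Review Extension: 938 days (within the 1700-day cap) → +938 days → 14 June 2007.
Opposition Stay Credit: +256 days → 25 February 2008.

2008-02-25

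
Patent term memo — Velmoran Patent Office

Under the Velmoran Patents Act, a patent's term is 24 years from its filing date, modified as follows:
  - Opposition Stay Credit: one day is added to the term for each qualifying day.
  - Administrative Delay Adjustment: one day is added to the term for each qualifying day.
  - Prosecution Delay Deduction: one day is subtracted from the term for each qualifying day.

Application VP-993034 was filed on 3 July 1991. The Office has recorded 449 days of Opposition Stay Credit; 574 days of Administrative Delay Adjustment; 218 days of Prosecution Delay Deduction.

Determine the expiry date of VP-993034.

2017-09-15

Base term: filing date + 24 years → 3 July 2015.
Opposition Stay Credit: +449 days → 24 September 2016.
Administrative Delay Adjustment: +574 days → 21 April 2018.
Prosecution Delay Deduction: −218 days → 15 September 2017.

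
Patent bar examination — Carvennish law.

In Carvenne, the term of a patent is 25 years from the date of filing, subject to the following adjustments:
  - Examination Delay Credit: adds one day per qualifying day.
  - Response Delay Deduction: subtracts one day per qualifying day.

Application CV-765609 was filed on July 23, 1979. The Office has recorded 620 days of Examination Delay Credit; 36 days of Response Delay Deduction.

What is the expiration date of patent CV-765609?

February 27, 2006

Base term: filing date + 25 years → 23 July 2004.
Examination Delay Credit: +620 days → 4 April 2006.
Response Delay Deduction: −36 days → 27 February 2006.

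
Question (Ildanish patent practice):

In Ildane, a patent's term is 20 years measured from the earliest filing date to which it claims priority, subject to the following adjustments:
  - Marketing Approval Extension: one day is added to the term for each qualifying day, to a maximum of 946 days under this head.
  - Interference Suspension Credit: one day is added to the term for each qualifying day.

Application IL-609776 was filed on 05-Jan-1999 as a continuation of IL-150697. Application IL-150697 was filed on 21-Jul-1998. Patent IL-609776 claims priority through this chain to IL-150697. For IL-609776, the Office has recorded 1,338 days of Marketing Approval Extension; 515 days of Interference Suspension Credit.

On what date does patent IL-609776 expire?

2022-07-21

Earliest priority filing: 21 July 1998.
Base term: 21 July 1998 + 20 years → 21 July 2018.
Marketing Approval Extension: 1338 days claimed exceeds the 946-day cap, so +946 days → 21 February 2021.
Interference Suspension Credit: +515 days → 21 July 2022.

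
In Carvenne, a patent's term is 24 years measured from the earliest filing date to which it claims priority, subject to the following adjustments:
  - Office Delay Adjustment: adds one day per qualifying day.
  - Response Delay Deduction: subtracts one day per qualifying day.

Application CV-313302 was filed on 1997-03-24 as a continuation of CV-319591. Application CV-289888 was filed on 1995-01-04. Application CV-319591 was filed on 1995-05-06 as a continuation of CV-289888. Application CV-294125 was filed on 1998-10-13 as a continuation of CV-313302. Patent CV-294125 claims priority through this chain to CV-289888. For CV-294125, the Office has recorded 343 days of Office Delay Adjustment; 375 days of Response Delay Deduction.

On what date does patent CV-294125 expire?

December 3, 2018

Earliest priority filing: 4 January 1995.
Base term: 4 January 1995 + 24 years → 4 January 2019.
Office Delay Adjustment: +343 days → 13 December 2019.
Response Delay Deduction: −375 days → 3 December 2018.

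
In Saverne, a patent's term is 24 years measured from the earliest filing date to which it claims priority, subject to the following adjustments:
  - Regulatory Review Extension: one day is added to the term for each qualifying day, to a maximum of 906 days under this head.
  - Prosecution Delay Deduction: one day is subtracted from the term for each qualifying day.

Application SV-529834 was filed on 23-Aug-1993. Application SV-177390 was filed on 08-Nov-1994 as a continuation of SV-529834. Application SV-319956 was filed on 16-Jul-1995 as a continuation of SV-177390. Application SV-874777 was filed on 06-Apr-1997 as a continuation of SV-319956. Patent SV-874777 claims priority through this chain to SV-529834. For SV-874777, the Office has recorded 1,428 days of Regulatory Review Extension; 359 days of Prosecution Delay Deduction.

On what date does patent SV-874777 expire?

February 21, 2019

Earliest priority filing: 23 August 1993.
Base term: 23 August 1993 + 24 years → 23 August 2017.
Regulatory Review Extension: 1428 days claimed exceeds the 906-day cap, so +906 days → 15 February 2020.
Prosecution Delay Deduction: −359 days → 21 February 2019.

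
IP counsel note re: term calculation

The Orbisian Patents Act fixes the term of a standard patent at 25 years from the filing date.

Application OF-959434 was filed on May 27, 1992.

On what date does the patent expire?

2017-05-27

Filing date + 25 years → 27 May 2017.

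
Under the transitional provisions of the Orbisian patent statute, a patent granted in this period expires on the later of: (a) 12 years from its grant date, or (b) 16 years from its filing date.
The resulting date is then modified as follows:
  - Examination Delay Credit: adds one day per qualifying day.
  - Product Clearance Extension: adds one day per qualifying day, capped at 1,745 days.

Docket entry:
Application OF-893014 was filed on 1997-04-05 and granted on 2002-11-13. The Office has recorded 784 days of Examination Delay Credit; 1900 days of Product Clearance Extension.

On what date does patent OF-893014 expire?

October 16, 2021

(a) grant + 12 years → 13 November 2014.
(b) filing + 16 years → 5 April 2013.
Later of the two: 13 November 2014.
Examination Delay Credit: +784 days → 5 January 2017.
Product Clearance Extension: 1900 days claimed exceeds the 1745-day cap, so +1745 days → 16 October 2021.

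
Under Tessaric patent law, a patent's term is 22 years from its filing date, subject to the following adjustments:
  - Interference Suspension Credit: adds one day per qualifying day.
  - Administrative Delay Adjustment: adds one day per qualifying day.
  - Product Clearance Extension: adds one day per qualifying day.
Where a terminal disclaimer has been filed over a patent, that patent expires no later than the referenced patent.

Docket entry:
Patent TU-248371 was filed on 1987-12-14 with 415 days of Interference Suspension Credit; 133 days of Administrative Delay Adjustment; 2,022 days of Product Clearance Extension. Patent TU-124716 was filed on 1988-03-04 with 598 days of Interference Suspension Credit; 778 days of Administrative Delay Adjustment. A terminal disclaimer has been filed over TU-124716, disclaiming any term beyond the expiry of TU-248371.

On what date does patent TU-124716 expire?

Natural term of TU-124716:
  Base: filing + 22 years → 4 March 2010.
  Interference Suspension Credit: +598 days → 23 October 2011.
  Administrative Delay Adjustment: +778 days → 9 December 2013.
Expiry of referenced patent TU-248371:
  Base: filing + 22 years → 14 December 2009.
  Interference Suspension Credit: +415 days → 2 February 2011.
  Administrative Delay Adjustment: +133 days → 15 June 2011.
  Product Clearance Extension: +2022 days → 27 December 2016.
Terminal disclaimer: TU-124716 expires on the earlier of 9 December 2013 and 27 December 2016.

December 9, 2013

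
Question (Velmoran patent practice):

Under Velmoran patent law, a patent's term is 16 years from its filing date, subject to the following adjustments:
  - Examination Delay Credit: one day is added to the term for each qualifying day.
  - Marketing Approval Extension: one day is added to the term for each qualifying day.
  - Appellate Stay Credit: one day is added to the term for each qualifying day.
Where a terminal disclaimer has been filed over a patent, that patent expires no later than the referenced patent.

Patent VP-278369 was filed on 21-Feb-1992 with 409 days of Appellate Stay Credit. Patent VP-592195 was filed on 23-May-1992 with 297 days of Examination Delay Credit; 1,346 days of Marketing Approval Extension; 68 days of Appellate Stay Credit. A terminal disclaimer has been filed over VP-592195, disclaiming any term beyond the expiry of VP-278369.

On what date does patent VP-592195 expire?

Natural term of VP-592195:
  Base: filing + 16 years → 23 May 2008.
  Examination Delay Credit: +297 days → 16 March 2009.
  Marketing Approval Extension: +1346 days → 21 November 2012.
  Appellate Stay Credit: +68 days → 28 January 2013.
Expiry of referenced patent VP-278369:
  Base: filing + 16 years → 21 February 2008.
  Appellate Stay Credit: +409 days → 5 April 2009.
Terminal disclaimer: VP-592195 expires on the earlier of 28 January 2013 and 5 April 2009.

April 5, 2009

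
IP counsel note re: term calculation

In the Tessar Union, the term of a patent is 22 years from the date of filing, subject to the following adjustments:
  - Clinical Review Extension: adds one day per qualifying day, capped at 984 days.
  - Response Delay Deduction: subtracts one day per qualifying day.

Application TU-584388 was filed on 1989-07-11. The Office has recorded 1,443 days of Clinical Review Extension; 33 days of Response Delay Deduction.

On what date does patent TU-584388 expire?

2014-02-16

Base term: filing date + 22 years → 11 July 2011.
Clinical Review Extension: 1443 days claimed exceeds the 984-day cap, so +984 days → 21 March 2014.
Response Delay Deduction: −33 days → 16 February 2014.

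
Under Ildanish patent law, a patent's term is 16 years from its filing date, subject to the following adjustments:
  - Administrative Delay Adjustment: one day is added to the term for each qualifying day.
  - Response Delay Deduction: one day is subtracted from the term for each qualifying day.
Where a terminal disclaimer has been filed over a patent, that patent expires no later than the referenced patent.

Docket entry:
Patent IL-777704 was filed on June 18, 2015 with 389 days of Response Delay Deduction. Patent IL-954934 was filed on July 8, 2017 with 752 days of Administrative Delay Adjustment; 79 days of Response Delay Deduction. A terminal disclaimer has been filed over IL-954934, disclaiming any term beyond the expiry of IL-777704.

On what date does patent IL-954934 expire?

May 25, 2030

Natural term of IL-954934:
  Base: filing + 16 years → 8 July 2033.
  Administrative Delay Adjustment: +752 days → 30 July 2035.
  Response Delay Deduction: −79 days → 12 May 2035.
Expiry of referenced patent IL-777704:
  Base: filing + 16 years → 18 June 2031.
  Response Delay Deduction: −389 days → 25 May 2030.
Terminal disclaimer: IL-954934 expires on the earlier of 12 May 2035 and 25 May 2030.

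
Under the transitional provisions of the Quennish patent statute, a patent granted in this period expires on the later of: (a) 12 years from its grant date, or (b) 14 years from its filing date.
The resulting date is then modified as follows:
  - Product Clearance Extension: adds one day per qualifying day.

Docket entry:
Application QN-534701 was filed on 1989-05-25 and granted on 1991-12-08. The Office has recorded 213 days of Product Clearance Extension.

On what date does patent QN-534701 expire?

(a) grant + 12 years → 8 December 2003.
(b) filing + 14 years → 25 May 2003.
Later of the two: 8 December 2003.
Product Clearance Extension: +213 days → 8 July 2004.

2004-07-08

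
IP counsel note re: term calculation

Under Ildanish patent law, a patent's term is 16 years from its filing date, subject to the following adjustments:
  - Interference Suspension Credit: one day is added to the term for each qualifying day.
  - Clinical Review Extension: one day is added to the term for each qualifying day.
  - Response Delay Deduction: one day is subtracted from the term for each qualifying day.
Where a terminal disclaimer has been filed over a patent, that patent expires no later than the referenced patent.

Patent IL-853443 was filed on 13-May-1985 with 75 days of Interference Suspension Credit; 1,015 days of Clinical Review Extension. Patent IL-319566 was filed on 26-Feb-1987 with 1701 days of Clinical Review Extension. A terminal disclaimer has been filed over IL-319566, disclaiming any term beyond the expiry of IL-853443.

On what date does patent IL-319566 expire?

2004-05-07

Natural term of IL-319566:
  Base: filing + 16 years → 26 February 2003.
  Clinical Review Extension: +1701 days → 24 October 2007.
Expiry of referenced patent IL-853443:
  Base: filing + 16 years → 13 May 2001.
  Interference Suspension Credit: +75 days → 27 July 2001.
  Clinical Review Extension: +1015 days → 7 May 2004.
Terminal disclaimer: IL-319566 expires on the earlier of 24 October 2007 and 7 May 2004.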